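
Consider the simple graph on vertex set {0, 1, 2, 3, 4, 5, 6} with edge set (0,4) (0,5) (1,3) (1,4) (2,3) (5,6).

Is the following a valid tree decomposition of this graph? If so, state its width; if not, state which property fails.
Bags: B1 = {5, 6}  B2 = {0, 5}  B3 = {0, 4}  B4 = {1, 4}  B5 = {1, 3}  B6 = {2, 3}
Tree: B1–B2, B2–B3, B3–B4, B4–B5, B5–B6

Yes; width 1.

Vertex coverage: the bags together contain {0, 1, 2, 3, 4, 5, 6}, the full vertex set. Edge coverage: each edge of G has both endpoints in at least one bag. Running intersection: for every vertex, the bags containing it form a connected subtree. All three properties hold, so this is a valid tree decomposition of width max|bag| − 1 = 1, and hence tw(G) ≤ 1.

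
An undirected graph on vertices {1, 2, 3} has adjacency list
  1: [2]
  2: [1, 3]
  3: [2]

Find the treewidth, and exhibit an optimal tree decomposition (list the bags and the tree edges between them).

Every bag has size at most 2, so the width is 2 − 1 = 1 and tw(G) ≤ 1. Any graph with an edge has treewidth ≥ 1, and G has the edge 3–2. Therefore the treewidth is 1.

Treewidth 1.
Bags: B1 = {2, 3}  B2 = {1, 2}
Tree: B1–B2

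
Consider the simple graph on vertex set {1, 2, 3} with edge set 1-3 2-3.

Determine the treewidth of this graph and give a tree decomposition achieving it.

Every bag has size at most 2, so the width is 2 − 1 = 1 and tw(G) ≤ 1. Any graph with an edge has treewidth ≥ 1, and G has the edge 3–2. Hence tw(G) = 1 exactly.

Treewidth 1.
One optimal decomposition is:
Bags: B1 = {2, 3}  B2 = {1, 3}
Tree: B1–B2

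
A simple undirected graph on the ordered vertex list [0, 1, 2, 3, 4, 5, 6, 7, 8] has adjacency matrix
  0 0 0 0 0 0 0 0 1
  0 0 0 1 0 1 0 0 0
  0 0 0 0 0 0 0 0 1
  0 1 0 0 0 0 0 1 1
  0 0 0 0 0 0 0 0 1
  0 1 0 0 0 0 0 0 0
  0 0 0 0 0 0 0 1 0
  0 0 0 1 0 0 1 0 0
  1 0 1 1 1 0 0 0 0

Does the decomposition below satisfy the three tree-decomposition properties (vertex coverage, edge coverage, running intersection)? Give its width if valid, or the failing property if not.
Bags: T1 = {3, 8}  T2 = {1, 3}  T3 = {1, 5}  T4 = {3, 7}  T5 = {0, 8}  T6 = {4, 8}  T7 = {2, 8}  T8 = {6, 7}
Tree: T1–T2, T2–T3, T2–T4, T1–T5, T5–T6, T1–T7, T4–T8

Vertex coverage: the bags together contain {0, 1, 2, 3, 4, 5, 6, 7, 8}, the full vertex set. Edge coverage: each edge of G has both endpoints in at least one bag. Running intersection: for every vertex, the bags containing it form a connected subtree. All three properties hold, so this is a valid tree decomposition of width max|bag| − 1 = 1, and hence tw(G) ≤ 1.

Yes; width 1.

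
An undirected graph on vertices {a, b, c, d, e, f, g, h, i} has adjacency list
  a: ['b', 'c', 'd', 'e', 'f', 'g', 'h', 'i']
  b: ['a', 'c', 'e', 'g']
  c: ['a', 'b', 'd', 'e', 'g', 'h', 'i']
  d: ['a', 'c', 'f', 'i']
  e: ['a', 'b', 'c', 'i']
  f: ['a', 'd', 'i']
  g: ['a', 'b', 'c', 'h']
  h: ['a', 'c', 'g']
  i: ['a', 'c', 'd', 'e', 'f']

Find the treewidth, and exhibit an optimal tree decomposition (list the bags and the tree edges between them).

Treewidth 3.
Bags: B1 = {a, b, c, e}  B2 = {a, c, e, i}  B3 = {a, b, c, g}  B4 = {a, c, d, i}  B5 = {a, d, f, i}  B6 = {a, c, g, h}
Tree: B1–B2, B1–B3, B2–B4, B4–B5, B3–B6

The largest bag has 4 vertices, giving width 3; this decomposition certifies tw(G) ≤ 3. On the other hand G contains the 4-clique {a, c, d, i}. A clique must lie in a single bag of any decomposition, so no decomposition can have width below 3. Combining the bounds, tw(G) = 3.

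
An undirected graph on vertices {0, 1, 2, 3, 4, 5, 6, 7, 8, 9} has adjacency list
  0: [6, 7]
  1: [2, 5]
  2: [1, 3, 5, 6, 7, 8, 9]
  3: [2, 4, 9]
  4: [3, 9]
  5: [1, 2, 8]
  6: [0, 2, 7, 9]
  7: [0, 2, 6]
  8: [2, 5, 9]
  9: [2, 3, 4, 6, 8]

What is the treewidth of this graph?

2

A width-2 tree decomposition is:
Bags: B1 = {2, 8, 9}  B2 = {2, 5, 8}  B3 = {2, 6, 9}  B4 = {2, 6, 7}  B5 = {2, 3, 9}  B6 = {3, 4, 9}  B7 = {1, 2, 5}  B8 = {0, 6, 7}
Tree: B1–B2, B1–B3, B3–B4, B3–B5, B5–B6, B2–B7, B4–B8
The largest bag has 3 vertices, giving width 2; this decomposition certifies tw(G) ≤ 2. For the lower bound, the 3 vertices {0, 6, 7} are pairwise adjacent, and any tree decomposition puts a clique entirely inside one bag — forcing width ≥ 2. Combining the bounds, tw(G) = 2.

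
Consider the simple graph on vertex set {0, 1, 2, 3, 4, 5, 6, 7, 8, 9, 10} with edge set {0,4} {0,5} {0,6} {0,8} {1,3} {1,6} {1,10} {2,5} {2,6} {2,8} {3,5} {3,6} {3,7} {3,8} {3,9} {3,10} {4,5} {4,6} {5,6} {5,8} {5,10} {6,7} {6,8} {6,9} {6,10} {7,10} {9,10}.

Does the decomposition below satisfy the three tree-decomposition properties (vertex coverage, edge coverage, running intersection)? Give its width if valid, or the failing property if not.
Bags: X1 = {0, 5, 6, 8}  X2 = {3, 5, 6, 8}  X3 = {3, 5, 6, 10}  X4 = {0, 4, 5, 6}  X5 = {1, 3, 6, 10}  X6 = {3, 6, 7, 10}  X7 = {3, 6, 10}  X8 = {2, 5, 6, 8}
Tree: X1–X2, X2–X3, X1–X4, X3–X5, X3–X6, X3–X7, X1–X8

A tree decomposition must satisfy three properties: every vertex lies in some bag; for every edge, both endpoints lie together in some bag; and for every vertex, the bags containing it form a connected subtree. Here vertex 9 appears in no bag, so the decomposition is invalid.

No — vertex 9 appears in no bag.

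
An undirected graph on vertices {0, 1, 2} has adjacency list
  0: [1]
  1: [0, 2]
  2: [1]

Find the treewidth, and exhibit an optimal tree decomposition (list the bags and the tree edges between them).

Treewidth 1.
One optimal decomposition is:
Bags: B1 = {0, 1}  B2 = {1, 2}
Tree: B1–B2

The largest bag has 2 vertices, giving width 1; this decomposition certifies tw(G) ≤ 1. G has an edge, so its treewidth is at least 1. Combining the bounds, tw(G) = 1.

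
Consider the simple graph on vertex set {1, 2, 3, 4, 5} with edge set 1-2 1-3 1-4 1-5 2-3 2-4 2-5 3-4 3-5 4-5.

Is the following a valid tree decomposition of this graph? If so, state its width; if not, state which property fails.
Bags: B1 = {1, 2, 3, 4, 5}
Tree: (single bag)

Yes; width 4.

Every vertex of G appears in some bag (union = {1, 2, 3, 4, 5}); every edge is covered by a bag; and for each vertex v the set of bags containing v is connected in the bag tree. The decomposition is therefore valid. The largest bag has 5 vertices, so the width is 4.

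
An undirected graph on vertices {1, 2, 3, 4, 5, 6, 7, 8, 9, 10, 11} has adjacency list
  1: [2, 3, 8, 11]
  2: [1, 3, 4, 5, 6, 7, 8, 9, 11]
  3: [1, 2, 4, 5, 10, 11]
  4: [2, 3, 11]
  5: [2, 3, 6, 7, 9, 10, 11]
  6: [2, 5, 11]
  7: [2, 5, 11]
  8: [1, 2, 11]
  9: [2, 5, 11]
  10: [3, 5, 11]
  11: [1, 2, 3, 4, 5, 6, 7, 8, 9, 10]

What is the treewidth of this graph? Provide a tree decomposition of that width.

Treewidth 3.
One such decomposition:
Bags: B1 = {2, 3, 5, 11}  B2 = {1, 2, 3, 11}  B3 = {1, 2, 8, 11}  B4 = {2, 3, 4, 11}  B5 = {2, 5, 6, 11}  B6 = {3, 5, 10, 11}  B7 = {2, 5, 7, 11}  B8 = {2, 5, 9, 11}
Tree: B1–B2, B2–B3, B2–B4, B1–B5, B1–B6, B1–B7, B5–B8

Each bag holds 4 vertices, so the decomposition has width 3, which upper-bounds the treewidth. On the other hand G contains the 4-clique {1, 2, 8, 11}. A clique must lie in a single bag of any decomposition, so no decomposition can have width below 3. Therefore the treewidth is 3.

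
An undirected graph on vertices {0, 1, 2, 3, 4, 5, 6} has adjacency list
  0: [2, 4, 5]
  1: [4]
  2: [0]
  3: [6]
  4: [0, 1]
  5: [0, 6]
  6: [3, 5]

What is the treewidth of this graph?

1

A width-1 tree decomposition is:
Bags: B1 = {0, 4}  B2 = {0, 5}  B3 = {5, 6}  B4 = {1, 4}  B5 = {3, 6}  B6 = {0, 2}
Tree: B1–B2, B2–B3, B1–B4, B3–B5, B2–B6
Each bag holds 2 vertices, so the decomposition has width 1, which upper-bounds the treewidth. Any graph with an edge has treewidth ≥ 1, and G has the edge 0–4. Therefore the treewidth is 1.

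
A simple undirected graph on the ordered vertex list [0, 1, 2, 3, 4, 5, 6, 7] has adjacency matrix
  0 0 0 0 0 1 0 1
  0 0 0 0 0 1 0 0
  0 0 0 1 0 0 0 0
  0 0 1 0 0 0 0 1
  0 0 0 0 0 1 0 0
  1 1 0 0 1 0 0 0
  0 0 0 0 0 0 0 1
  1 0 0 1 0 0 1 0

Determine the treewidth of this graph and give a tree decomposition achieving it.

Treewidth 1.
Bags: B1 = {3, 7}  B2 = {0, 7}  B3 = {6, 7}  B4 = {0, 5}  B5 = {1, 5}  B6 = {2, 3}  B7 = {4, 5}
Tree: B1–B2, B2–B3, B2–B4, B4–B5, B1–B6, B4–B7

Each bag holds 2 vertices, so the decomposition has width 1, which upper-bounds the treewidth. Any graph with an edge has treewidth ≥ 1, and G has the edge 7–3. Hence tw(G) = 1 exactly.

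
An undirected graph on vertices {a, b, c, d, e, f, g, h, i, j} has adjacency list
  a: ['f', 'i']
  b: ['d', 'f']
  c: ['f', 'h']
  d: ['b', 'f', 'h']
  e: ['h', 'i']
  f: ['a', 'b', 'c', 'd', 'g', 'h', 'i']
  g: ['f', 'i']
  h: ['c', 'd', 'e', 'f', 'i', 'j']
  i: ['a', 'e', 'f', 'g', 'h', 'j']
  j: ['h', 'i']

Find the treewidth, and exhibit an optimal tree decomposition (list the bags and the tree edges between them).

Each bag holds 3 vertices, so the decomposition has width 2, which upper-bounds the treewidth. Conversely, {h, i, j} is a clique of size 3, and the vertices of any clique must share a bag in every tree decomposition; so some bag has ≥ 3 vertices and tw(G) ≥ 2. Hence tw(G) = 2 exactly.

Treewidth 2.
One such decomposition:
Bags: B1 = {a, f, i}  B2 = {f, h, i}  B3 = {c, f, h}  B4 = {e, h, i}  B5 = {d, f, h}  B6 = {f, g, i}  B7 = {h, i, j}  B8 = {b, d, f}
Tree: B1–B2, B2–B3, B2–B4, B2–B5, B1–B6, B4–B7, B5–B8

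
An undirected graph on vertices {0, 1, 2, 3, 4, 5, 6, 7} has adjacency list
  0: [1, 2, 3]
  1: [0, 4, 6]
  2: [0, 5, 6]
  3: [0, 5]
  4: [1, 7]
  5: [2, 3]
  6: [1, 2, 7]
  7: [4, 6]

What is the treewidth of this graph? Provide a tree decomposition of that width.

The largest bag has 3 vertices, giving width 2; this decomposition certifies tw(G) ≤ 2. For the lower bound, G contains the cycle 4–7–6–1–4, so G is not a forest; only forests have treewidth ≤ 1, hence tw(G) ≥ 2. The upper and lower bounds meet at 2, so that is the treewidth.

Treewidth 2.
Bags: B1 = {1, 4, 7}  B2 = {1, 6, 7}  B3 = {0, 1, 6}  B4 = {0, 2, 6}  B5 = {0, 2, 3}  B6 = {2, 3, 5}
Tree: B1–B2, B2–B3, B3–B4, B4–B5, B5–B6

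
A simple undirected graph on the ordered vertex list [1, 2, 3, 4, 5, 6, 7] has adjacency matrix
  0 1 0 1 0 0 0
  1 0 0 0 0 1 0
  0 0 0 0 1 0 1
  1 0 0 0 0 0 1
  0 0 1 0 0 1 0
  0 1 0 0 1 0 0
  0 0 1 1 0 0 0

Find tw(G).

A width-2 tree decomposition is:
Bags: B1 = {1, 4, 7}  B2 = {1, 3, 7}  B3 = {1, 3, 5}  B4 = {1, 5, 6}  B5 = {1, 2, 6}
Tree: B1–B2, B2–B3, B3–B4, B4–B5
The largest bag has 3 vertices, giving width 2; this decomposition certifies tw(G) ≤ 2. Since 1–4–7–3–5–6–2–1 is a cycle in G, G is not acyclic. Forests are exactly the graphs of treewidth ≤ 1, so tw(G) ≥ 2. The upper and lower bounds meet at 2, so that is the treewidth.

2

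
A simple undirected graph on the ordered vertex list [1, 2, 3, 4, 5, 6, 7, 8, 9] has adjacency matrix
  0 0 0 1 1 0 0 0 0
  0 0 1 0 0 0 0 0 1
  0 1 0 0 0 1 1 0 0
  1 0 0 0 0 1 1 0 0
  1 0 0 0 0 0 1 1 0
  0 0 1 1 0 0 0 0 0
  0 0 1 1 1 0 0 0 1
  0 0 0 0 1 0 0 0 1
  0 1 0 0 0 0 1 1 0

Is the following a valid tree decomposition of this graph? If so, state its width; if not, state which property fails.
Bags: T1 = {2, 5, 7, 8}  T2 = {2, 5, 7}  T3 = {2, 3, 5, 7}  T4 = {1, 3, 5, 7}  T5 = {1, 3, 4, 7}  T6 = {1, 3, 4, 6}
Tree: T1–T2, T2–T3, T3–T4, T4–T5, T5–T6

No — vertex 9 appears in no bag.

A tree decomposition must satisfy three properties: every vertex lies in some bag; for every edge, both endpoints lie together in some bag; and for every vertex, the bags containing it form a connected subtree. Here vertex 9 appears in no bag, so the decomposition is invalid.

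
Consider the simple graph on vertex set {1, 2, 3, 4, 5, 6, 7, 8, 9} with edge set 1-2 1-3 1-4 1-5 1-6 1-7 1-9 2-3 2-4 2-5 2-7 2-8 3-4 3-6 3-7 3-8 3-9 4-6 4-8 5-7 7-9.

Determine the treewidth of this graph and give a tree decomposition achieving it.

Treewidth 3.
Bags: B1 = {1, 2, 3, 7}  B2 = {1, 3, 7, 9}  B3 = {1, 2, 5, 7}  B4 = {1, 2, 3, 4}  B5 = {2, 3, 4, 8}  B6 = {1, 3, 4, 6}
Tree: B1–B2, B1–B3, B1–B4, B4–B5, B4–B6

Each bag holds 4 vertices, so the decomposition has width 3, which upper-bounds the treewidth. For the lower bound, the 4 vertices {2, 3, 4, 8} are pairwise adjacent, and any tree decomposition puts a clique entirely inside one bag — forcing width ≥ 3. Combining the bounds, tw(G) = 3.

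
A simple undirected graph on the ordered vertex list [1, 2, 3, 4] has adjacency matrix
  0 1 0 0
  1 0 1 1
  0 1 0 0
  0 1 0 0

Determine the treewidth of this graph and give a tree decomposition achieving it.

Every bag has size at most 2, so the width is 2 − 1 = 1 and tw(G) ≤ 1. Any graph with an edge has treewidth ≥ 1, and G has the edge 3–2. Hence tw(G) = 1 exactly.

Treewidth 1.
One such decomposition:
Bags: B1 = {2, 3}  B2 = {2, 4}  B3 = {1, 2}
Tree: B1–B2, B2–B3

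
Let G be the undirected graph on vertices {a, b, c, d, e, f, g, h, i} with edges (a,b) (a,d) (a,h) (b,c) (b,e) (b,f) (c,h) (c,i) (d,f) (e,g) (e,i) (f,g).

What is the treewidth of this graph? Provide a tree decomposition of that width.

Every bag has size at most 4, so the width is 4 − 1 = 3 and tw(G) ≤ 3. For the lower bound: the 4 vertex sets {a,d,h}, {f}, {b}, {c,e,g,i} are disjoint, each induces a connected subgraph, and every pair is joined by at least one edge of G. Contracting each set to a single vertex therefore yields K_{4} as a minor, and since treewidth is minor-monotone, tw(G) ≥ tw(K_{4}) = 3. The upper and lower bounds meet at 3, so that is the treewidth.

Treewidth 3.
Bags: B1 = {a, d, f, h}  B2 = {a, b, f, h}  B3 = {b, c, f, h}  B4 = {b, c, f, g}  B5 = {b, c, e, g}  B6 = {c, e, g, i}
Tree: B1–B2, B2–B3, B3–B4, B4–B5, B5–B6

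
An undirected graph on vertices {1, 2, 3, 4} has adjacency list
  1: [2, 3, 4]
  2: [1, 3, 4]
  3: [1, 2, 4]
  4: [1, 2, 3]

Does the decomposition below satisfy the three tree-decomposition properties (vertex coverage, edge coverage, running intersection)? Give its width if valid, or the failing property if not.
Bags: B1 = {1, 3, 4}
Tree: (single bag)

A tree decomposition must satisfy three properties: every vertex lies in some bag; for every edge, both endpoints lie together in some bag; and for every vertex, the bags containing it form a connected subtree. Here vertex 2 appears in no bag, so the decomposition is invalid.

No — vertex 2 appears in no bag.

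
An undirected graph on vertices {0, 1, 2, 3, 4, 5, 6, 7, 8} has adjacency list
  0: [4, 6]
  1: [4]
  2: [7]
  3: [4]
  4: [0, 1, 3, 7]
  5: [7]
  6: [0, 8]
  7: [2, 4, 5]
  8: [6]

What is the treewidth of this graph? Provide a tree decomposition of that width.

The largest bag has 2 vertices, giving width 1; this decomposition certifies tw(G) ≤ 1. G has an edge, so its treewidth is at least 1. The upper and lower bounds meet at 1, so that is the treewidth.

Treewidth 1.
Bags: B1 = {1, 4}  B2 = {0, 4}  B3 = {0, 6}  B4 = {4, 7}  B5 = {3, 4}  B6 = {6, 8}  B7 = {5, 7}  B8 = {2, 7}
Tree: B1–B2, B2–B3, B1–B4, B4–B5, B3–B6, B4–B7, B4–B8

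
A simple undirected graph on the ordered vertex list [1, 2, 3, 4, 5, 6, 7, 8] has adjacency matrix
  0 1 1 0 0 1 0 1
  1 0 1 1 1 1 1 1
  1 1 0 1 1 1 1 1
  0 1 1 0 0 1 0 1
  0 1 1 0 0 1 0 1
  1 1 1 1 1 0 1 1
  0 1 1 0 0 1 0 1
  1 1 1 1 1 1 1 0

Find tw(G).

4

A width-4 tree decomposition is:
Bags: B1 = {2, 3, 6, 7, 8}  B2 = {2, 3, 4, 6, 8}  B3 = {1, 2, 3, 6, 8}  B4 = {2, 3, 5, 6, 8}
Tree: B1–B2, B1–B3, B1–B4
Each bag holds 5 vertices, so the decomposition has width 4, which upper-bounds the treewidth. On the other hand G contains the 5-clique {1, 2, 3, 6, 8}. A clique must lie in a single bag of any decomposition, so no decomposition can have width below 4. The upper and lower bounds meet at 4, so that is the treewidth.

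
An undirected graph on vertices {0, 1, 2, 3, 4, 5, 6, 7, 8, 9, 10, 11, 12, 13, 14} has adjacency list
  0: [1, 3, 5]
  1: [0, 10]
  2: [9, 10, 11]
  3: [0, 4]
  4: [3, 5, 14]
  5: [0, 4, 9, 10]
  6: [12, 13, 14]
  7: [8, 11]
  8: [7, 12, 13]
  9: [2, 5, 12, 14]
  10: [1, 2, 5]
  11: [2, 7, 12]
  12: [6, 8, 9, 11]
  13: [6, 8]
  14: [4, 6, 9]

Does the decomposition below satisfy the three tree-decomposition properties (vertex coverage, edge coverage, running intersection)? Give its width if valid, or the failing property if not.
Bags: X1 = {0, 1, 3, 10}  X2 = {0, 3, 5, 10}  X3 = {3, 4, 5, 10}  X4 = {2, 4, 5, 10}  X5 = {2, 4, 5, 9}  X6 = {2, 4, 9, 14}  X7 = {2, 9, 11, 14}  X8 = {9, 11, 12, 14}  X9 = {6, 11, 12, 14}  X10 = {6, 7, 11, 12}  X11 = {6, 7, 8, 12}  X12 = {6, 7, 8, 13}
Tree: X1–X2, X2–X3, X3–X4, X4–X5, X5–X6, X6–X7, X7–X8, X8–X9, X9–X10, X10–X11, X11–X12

Every vertex of G appears in some bag (union = {0, 1, 2, 3, 4, 5, 6, 7, 8, 9, 10, 11, 12, 13, 14}); every edge is covered by a bag; and for each vertex v the set of bags containing v is connected in the bag tree. The decomposition is therefore valid. The largest bag has 4 vertices, so the width is 3.

Yes; width 3.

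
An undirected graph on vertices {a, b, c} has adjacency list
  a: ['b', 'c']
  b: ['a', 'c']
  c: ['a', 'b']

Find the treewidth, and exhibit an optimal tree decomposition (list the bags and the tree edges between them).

With just one bag of size 3, the width is 3 − 1 = 2, so tw(G) ≤ 2. On the other hand G contains the 3-clique {a, b, c}. A clique must lie in a single bag of any decomposition, so no decomposition can have width below 2. The upper and lower bounds meet at 2, so that is the treewidth.

Treewidth 2.
One optimal decomposition is:
Bags: B1 = {a, b, c}
Tree: (single bag)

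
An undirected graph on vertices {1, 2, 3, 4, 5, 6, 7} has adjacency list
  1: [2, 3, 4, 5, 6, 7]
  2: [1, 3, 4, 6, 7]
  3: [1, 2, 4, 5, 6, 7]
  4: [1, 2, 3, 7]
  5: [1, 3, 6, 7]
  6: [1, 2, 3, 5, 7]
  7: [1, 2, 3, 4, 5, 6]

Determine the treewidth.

A width-4 tree decomposition is:
Bags: B1 = {1, 2, 3, 4, 7}  B2 = {1, 2, 3, 6, 7}  B3 = {1, 3, 5, 6, 7}
Tree: B1–B2, B2–B3
Every bag has size at most 5, so the width is 5 − 1 = 4 and tw(G) ≤ 4. For the lower bound, the 5 vertices {1, 2, 3, 4, 7} are pairwise adjacent, and any tree decomposition puts a clique entirely inside one bag — forcing width ≥ 4. The upper and lower bounds meet at 4, so that is the treewidth.

4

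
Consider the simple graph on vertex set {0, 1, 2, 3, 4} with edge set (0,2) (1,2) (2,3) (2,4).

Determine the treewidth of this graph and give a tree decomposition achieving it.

Treewidth 1.
One optimal decomposition is:
Bags: B1 = {2, 4}  B2 = {0, 2}  B3 = {1, 2}  B4 = {2, 3}
Tree: B1–B2, B2–B3, B2–B4

The largest bag has 2 vertices, giving width 1; this decomposition certifies tw(G) ≤ 1. Any graph with an edge has treewidth ≥ 1, and G has the edge 4–2. Hence tw(G) = 1 exactly.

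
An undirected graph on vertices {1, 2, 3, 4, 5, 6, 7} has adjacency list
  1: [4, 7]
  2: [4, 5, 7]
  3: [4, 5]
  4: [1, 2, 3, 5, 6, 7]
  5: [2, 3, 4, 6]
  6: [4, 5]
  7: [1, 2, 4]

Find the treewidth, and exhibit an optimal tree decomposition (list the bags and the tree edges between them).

The largest bag has 3 vertices, giving width 2; this decomposition certifies tw(G) ≤ 2. On the other hand G contains the 3-clique {1, 4, 7}. A clique must lie in a single bag of any decomposition, so no decomposition can have width below 2. Therefore the treewidth is 2.

Treewidth 2.
Bags: B1 = {2, 4, 7}  B2 = {1, 4, 7}  B3 = {2, 4, 5}  B4 = {3, 4, 5}  B5 = {4, 5, 6}
Tree: B1–B2, B1–B3, B3–B4, B4–B5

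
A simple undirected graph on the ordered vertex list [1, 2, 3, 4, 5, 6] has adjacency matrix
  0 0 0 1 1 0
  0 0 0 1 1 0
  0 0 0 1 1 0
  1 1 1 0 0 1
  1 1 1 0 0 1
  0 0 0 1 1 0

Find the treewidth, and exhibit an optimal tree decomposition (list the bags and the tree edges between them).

Treewidth 2.
One such decomposition:
Bags: B1 = {4, 5, 6}  B2 = {2, 4, 5}  B3 = {1, 4, 5}  B4 = {3, 4, 5}
Tree: B1–B2, B2–B3, B3–B4

Each bag holds 3 vertices, so the decomposition has width 2, which upper-bounds the treewidth. For the lower bound, G contains the cycle 5–6–4–2–5, so G is not a forest; only forests have treewidth ≤ 1, hence tw(G) ≥ 2. The upper and lower bounds meet at 2, so that is the treewidth.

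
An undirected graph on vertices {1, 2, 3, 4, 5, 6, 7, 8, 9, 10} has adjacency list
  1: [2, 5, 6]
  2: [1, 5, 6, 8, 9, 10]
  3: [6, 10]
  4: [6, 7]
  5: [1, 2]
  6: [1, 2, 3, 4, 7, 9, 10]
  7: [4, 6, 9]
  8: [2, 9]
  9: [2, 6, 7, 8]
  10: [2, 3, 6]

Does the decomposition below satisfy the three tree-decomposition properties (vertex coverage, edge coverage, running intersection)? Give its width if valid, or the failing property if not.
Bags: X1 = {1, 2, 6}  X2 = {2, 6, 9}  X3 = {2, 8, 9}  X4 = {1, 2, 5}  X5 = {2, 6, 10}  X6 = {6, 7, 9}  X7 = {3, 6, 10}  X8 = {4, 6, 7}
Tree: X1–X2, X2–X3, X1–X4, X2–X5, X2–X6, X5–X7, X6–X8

Every vertex of G appears in some bag (union = {1, 2, 3, 4, 5, 6, 7, 8, 9, 10}); every edge is covered by a bag; and for each vertex v the set of bags containing v is connected in the bag tree. The decomposition is therefore valid. The largest bag has 3 vertices, so the width is 2.

Yes; width 2.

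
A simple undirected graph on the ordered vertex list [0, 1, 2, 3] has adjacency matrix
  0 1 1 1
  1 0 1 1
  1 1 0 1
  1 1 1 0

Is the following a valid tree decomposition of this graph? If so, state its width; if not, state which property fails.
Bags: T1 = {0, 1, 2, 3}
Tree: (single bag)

Yes; width 3.

Every vertex of G appears in some bag (union = {0, 1, 2, 3}); every edge is covered by a bag; and for each vertex v the set of bags containing v is connected in the bag tree. The decomposition is therefore valid. The largest bag has 4 vertices, so the width is 3.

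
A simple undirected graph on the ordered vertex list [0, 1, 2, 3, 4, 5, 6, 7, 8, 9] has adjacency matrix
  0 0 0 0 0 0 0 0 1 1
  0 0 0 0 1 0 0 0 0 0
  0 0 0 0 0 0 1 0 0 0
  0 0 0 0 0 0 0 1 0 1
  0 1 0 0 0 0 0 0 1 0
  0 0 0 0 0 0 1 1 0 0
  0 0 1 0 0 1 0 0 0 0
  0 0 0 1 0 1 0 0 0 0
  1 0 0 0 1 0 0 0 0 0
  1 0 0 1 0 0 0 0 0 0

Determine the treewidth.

1

A width-1 tree decomposition is:
Bags: B1 = {1, 4}  B2 = {4, 8}  B3 = {0, 8}  B4 = {0, 9}  B5 = {3, 9}  B6 = {3, 7}  B7 = {5, 7}  B8 = {5, 6}  B9 = {2, 6}
Tree: B1–B2, B2–B3, B3–B4, B4–B5, B5–B6, B6–B7, B7–B8, B8–B9
Each bag holds 2 vertices, so the decomposition has width 1, which upper-bounds the treewidth. G has an edge, so its treewidth is at least 1. Hence tw(G) = 1 exactly.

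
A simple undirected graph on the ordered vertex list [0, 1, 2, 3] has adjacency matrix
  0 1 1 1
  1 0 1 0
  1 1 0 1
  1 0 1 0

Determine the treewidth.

A width-2 tree decomposition is:
Bags: B1 = {0, 1, 2}  B2 = {0, 2, 3}
Tree: B1–B2
The largest bag has 3 vertices, giving width 2; this decomposition certifies tw(G) ≤ 2. On the other hand G contains the 3-clique {0, 1, 2}. A clique must lie in a single bag of any decomposition, so no decomposition can have width below 2. Combining the bounds, tw(G) = 2.

2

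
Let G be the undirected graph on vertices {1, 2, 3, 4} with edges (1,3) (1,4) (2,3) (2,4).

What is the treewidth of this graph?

A width-2 tree decomposition is:
Bags: B1 = {1, 2, 4}  B2 = {1, 2, 3}
Tree: B1–B2
The largest bag has 3 vertices, giving width 2; this decomposition certifies tw(G) ≤ 2. Since 1–4–2–3–1 is a cycle in G, G is not acyclic. Forests are exactly the graphs of treewidth ≤ 1, so tw(G) ≥ 2. The upper and lower bounds meet at 2, so that is the treewidth.

2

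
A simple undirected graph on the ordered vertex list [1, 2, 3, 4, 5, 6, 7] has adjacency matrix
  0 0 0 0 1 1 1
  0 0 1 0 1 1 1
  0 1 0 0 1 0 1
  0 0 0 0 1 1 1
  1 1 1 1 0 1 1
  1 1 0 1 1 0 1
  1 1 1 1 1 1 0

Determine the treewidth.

A width-3 tree decomposition is:
Bags: B1 = {2, 3, 5, 7}  B2 = {2, 5, 6, 7}  B3 = {4, 5, 6, 7}  B4 = {1, 5, 6, 7}
Tree: B1–B2, B2–B3, B2–B4
Every bag has size at most 4, so the width is 4 − 1 = 3 and tw(G) ≤ 3. For the lower bound, the 4 vertices {2, 3, 5, 7} are pairwise adjacent, and any tree decomposition puts a clique entirely inside one bag — forcing width ≥ 3. Hence tw(G) = 3 exactly.

3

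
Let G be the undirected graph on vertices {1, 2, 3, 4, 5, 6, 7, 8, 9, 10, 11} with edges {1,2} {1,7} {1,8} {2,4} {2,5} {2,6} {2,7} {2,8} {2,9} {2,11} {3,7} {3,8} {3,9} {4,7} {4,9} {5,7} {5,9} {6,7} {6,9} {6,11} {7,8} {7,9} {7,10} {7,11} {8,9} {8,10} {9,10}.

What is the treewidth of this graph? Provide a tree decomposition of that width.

Treewidth 3.
One optimal decomposition is:
Bags: B1 = {2, 7, 8, 9}  B2 = {2, 5, 7, 9}  B3 = {7, 8, 9, 10}  B4 = {1, 2, 7, 8}  B5 = {2, 4, 7, 9}  B6 = {2, 6, 7, 9}  B7 = {3, 7, 8, 9}  B8 = {2, 6, 7, 11}
Tree: B1–B2, B1–B3, B1–B4, B2–B5, B5–B6, B3–B7, B6–B8

Each bag holds 4 vertices, so the decomposition has width 3, which upper-bounds the treewidth. For the lower bound, the 4 vertices {7, 8, 9, 10} are pairwise adjacent, and any tree decomposition puts a clique entirely inside one bag — forcing width ≥ 3. Hence tw(G) = 3 exactly.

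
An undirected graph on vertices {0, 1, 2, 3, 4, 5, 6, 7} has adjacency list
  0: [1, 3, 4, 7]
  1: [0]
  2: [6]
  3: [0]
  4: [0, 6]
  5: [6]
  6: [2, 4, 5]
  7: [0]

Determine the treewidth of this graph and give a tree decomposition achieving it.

Treewidth 1.
One such decomposition:
Bags: B1 = {4, 6}  B2 = {0, 4}  B3 = {5, 6}  B4 = {0, 1}  B5 = {0, 3}  B6 = {2, 6}  B7 = {0, 7}
Tree: B1–B2, B1–B3, B2–B4, B4–B5, B3–B6, B2–B7

Each bag holds 2 vertices, so the decomposition has width 1, which upper-bounds the treewidth. Any graph with an edge has treewidth ≥ 1, and G has the edge 4–6. Hence tw(G) = 1 exactly.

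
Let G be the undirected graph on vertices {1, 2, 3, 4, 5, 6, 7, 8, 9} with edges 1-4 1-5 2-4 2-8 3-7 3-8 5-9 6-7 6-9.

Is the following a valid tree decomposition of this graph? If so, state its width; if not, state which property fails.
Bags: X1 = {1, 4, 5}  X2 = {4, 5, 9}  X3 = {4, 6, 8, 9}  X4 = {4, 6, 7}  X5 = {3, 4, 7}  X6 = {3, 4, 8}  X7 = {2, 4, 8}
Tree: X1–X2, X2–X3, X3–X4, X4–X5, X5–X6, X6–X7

A tree decomposition must satisfy three properties: every vertex lies in some bag; for every edge, both endpoints lie together in some bag; and for every vertex, the bags containing it form a connected subtree. Here bags containing vertex 8 are not connected in the tree, so the decomposition is invalid.

No — bags containing vertex 8 are not connected in the tree.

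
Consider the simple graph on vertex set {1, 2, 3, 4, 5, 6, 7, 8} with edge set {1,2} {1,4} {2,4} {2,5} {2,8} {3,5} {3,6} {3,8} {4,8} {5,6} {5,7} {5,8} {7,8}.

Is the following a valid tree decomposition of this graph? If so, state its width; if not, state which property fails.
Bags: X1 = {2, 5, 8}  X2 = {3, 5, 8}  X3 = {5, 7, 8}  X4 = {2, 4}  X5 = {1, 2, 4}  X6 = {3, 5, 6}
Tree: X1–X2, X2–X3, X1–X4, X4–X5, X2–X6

A tree decomposition must satisfy three properties: every vertex lies in some bag; for every edge, both endpoints lie together in some bag; and for every vertex, the bags containing it form a connected subtree. Here edge (8,4) lies in no bag, so the decomposition is invalid.

No — edge (8,4) lies in no bag.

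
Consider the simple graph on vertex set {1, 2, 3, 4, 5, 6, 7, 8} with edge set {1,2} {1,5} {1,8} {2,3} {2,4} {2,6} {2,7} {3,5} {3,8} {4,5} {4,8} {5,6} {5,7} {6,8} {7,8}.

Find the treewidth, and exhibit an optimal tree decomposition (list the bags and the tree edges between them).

Treewidth 3.
One such decomposition:
Bags: B1 = {1, 2, 5, 8}  B2 = {2, 4, 5, 8}  B3 = {2, 5, 7, 8}  B4 = {2, 3, 5, 8}  B5 = {2, 5, 6, 8}
Tree: B1–B2, B2–B3, B3–B4, B4–B5

The largest bag has 4 vertices, giving width 3; this decomposition certifies tw(G) ≤ 3. For the lower bound: the 4 vertex sets {1,2}, {4,5}, {8}, {7} are disjoint, each induces a connected subgraph, and every pair is joined by at least one edge of G. Contracting each set to a single vertex therefore yields K_{4} as a minor, and since treewidth is minor-monotone, tw(G) ≥ tw(K_{4}) = 3. Therefore the treewidth is 3.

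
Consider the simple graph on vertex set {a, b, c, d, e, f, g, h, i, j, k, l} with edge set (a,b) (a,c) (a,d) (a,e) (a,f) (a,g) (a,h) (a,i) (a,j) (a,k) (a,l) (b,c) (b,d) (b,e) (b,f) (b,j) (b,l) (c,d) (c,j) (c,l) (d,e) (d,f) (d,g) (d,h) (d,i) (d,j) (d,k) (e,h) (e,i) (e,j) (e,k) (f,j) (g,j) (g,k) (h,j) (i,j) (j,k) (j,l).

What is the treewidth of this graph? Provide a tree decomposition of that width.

Every bag has size at most 5, so the width is 5 − 1 = 4 and tw(G) ≤ 4. For the lower bound, the 5 vertices {a, d, g, j, k} are pairwise adjacent, and any tree decomposition puts a clique entirely inside one bag — forcing width ≥ 4. Hence tw(G) = 4 exactly.

Treewidth 4.
One optimal decomposition is:
Bags: B1 = {a, b, d, e, j}  B2 = {a, d, e, i, j}  B3 = {a, b, c, d, j}  B4 = {a, d, e, j, k}  B5 = {a, b, d, f, j}  B6 = {a, d, e, h, j}  B7 = {a, b, c, j, l}  B8 = {a, d, g, j, k}
Tree: B1–B2, B1–B3, B2–B4, B1–B5, B1–B6, B3–B7, B4–B8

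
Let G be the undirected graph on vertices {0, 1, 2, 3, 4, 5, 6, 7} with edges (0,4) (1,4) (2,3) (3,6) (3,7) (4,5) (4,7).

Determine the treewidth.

A width-1 tree decomposition is:
Bags: B1 = {4, 7}  B2 = {1, 4}  B3 = {4, 5}  B4 = {3, 7}  B5 = {3, 6}  B6 = {0, 4}  B7 = {2, 3}
Tree: B1–B2, B2–B3, B1–B4, B4–B5, B1–B6, B5–B7
The largest bag has 2 vertices, giving width 1; this decomposition certifies tw(G) ≤ 1. Any graph with an edge has treewidth ≥ 1, and G has the edge 7–4. The upper and lower bounds meet at 1, so that is the treewidth.

1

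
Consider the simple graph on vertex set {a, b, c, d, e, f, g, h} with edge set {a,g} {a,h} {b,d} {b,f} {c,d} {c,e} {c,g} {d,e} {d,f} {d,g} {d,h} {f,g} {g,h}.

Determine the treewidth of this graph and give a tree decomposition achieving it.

Treewidth 2.
One optimal decomposition is:
Bags: B1 = {d, g, h}  B2 = {d, f, g}  B3 = {b, d, f}  B4 = {a, g, h}  B5 = {c, d, g}  B6 = {c, d, e}
Tree: B1–B2, B2–B3, B1–B4, B2–B5, B5–B6

The largest bag has 3 vertices, giving width 2; this decomposition certifies tw(G) ≤ 2. Conversely, {d, g, h} is a clique of size 3, and the vertices of any clique must share a bag in every tree decomposition; so some bag has ≥ 3 vertices and tw(G) ≥ 2. Therefore the treewidth is 2.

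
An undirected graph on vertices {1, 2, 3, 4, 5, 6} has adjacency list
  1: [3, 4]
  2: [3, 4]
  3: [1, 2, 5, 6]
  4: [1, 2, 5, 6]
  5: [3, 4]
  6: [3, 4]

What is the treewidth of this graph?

2

A width-2 tree decomposition is:
Bags: B1 = {3, 4, 6}  B2 = {1, 3, 4}  B3 = {3, 4, 5}  B4 = {2, 3, 4}
Tree: B1–B2, B2–B3, B3–B4
Each bag holds 3 vertices, so the decomposition has width 2, which upper-bounds the treewidth. For the lower bound, G contains the cycle 6–3–1–4–6, so G is not a forest; only forests have treewidth ≤ 1, hence tw(G) ≥ 2. The upper and lower bounds meet at 2, so that is the treewidth.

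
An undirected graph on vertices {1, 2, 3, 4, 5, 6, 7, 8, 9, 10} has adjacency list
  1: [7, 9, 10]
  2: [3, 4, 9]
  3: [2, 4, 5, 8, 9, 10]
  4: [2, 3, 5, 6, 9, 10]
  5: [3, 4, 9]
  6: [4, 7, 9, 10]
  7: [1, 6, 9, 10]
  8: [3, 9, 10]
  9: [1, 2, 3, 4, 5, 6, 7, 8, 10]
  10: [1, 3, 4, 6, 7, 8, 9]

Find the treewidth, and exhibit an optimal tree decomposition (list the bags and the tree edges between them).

Every bag has size at most 4, so the width is 4 − 1 = 3 and tw(G) ≤ 3. On the other hand G contains the 4-clique {2, 3, 4, 9}. A clique must lie in a single bag of any decomposition, so no decomposition can have width below 3. Therefore the treewidth is 3.

Treewidth 3.
Bags: B1 = {3, 4, 9, 10}  B2 = {4, 6, 9, 10}  B3 = {2, 3, 4, 9}  B4 = {6, 7, 9, 10}  B5 = {1, 7, 9, 10}  B6 = {3, 4, 5, 9}  B7 = {3, 8, 9, 10}
Tree: B1–B2, B1–B3, B2–B4, B4–B5, B3–B6, B1–B7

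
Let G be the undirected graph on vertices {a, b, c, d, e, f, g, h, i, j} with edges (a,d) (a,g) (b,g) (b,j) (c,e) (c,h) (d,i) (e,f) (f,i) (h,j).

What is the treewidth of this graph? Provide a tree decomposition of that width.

Treewidth 2.
One such decomposition:
Bags: B1 = {b, h, j}  B2 = {b, g, h}  B3 = {a, g, h}  B4 = {a, d, h}  B5 = {d, h, i}  B6 = {f, h, i}  B7 = {e, f, h}  B8 = {c, e, h}
Tree: B1–B2, B2–B3, B3–B4, B4–B5, B5–B6, B6–B7, B7–B8

Every bag has size at most 3, so the width is 3 − 1 = 2 and tw(G) ≤ 2. Since h–j–b–g–a–d–i–f–e–c–h is a cycle in G, G is not acyclic. Forests are exactly the graphs of treewidth ≤ 1, so tw(G) ≥ 2. Therefore the treewidth is 2.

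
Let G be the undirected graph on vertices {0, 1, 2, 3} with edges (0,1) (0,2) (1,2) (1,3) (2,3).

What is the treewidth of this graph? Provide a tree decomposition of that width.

Every bag has size at most 3, so the width is 3 − 1 = 2 and tw(G) ≤ 2. Conversely, {0, 1, 2} is a clique of size 3, and the vertices of any clique must share a bag in every tree decomposition; so some bag has ≥ 3 vertices and tw(G) ≥ 2. The upper and lower bounds meet at 2, so that is the treewidth.

Treewidth 2.
Bags: B1 = {0, 1, 2}  B2 = {1, 2, 3}
Tree: B1–B2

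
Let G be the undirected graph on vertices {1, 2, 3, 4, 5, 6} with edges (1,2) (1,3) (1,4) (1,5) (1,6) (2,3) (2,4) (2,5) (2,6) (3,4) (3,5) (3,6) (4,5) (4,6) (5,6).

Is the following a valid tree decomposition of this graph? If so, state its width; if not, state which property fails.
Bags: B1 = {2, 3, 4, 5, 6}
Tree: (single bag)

No — vertex 1 appears in no bag.

A tree decomposition must satisfy three properties: every vertex lies in some bag; for every edge, both endpoints lie together in some bag; and for every vertex, the bags containing it form a connected subtree. Here vertex 1 appears in no bag, so the decomposition is invalid.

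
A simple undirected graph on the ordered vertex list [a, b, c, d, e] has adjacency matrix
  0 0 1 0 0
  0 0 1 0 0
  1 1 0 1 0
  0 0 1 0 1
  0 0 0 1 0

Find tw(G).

1

A width-1 tree decomposition is:
Bags: B1 = {c, d}  B2 = {d, e}  B3 = {b, c}  B4 = {a, c}
Tree: B1–B2, B1–B3, B3–B4
Every bag has size at most 2, so the width is 2 − 1 = 1 and tw(G) ≤ 1. Any graph with an edge has treewidth ≥ 1, and G has the edge c–d. Combining the bounds, tw(G) = 1.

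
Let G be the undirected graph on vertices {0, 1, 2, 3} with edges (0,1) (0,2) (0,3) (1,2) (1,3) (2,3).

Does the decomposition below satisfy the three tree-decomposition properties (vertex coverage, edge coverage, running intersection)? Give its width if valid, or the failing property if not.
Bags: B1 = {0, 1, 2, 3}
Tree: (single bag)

Vertex coverage: the bags together contain {0, 1, 2, 3}, the full vertex set. Edge coverage: each edge of G has both endpoints in at least one bag. Running intersection: for every vertex, the bags containing it form a connected subtree. All three properties hold, so this is a valid tree decomposition of width max|bag| − 1 = 3, and hence tw(G) ≤ 3.

Yes; width 3.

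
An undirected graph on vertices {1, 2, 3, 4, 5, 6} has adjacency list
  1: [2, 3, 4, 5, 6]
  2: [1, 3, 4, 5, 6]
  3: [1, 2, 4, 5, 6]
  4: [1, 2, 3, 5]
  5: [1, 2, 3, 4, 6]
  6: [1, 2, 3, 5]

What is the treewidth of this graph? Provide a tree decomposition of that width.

Treewidth 4.
Bags: B1 = {1, 2, 3, 4, 5}  B2 = {1, 2, 3, 5, 6}
Tree: B1–B2

The largest bag has 5 vertices, giving width 4; this decomposition certifies tw(G) ≤ 4. On the other hand G contains the 5-clique {1, 2, 3, 4, 5}. A clique must lie in a single bag of any decomposition, so no decomposition can have width below 4. Therefore the treewidth is 4.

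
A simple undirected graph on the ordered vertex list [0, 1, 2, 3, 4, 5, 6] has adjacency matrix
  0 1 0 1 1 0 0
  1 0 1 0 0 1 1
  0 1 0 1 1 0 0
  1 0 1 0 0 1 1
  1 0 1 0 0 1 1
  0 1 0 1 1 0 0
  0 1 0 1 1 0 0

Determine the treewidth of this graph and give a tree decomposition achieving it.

Every bag has size at most 4, so the width is 4 − 1 = 3 and tw(G) ≤ 3. For the lower bound: the 4 vertex sets {0,4}, {3,5}, {1}, {2} are disjoint, each induces a connected subgraph, and every pair is joined by at least one edge of G. Contracting each set to a single vertex therefore yields K_{4} as a minor, and since treewidth is minor-monotone, tw(G) ≥ tw(K_{4}) = 3. The upper and lower bounds meet at 3, so that is the treewidth.

Treewidth 3.
One such decomposition:
Bags: B1 = {0, 1, 3, 4}  B2 = {1, 3, 4, 5}  B3 = {1, 2, 3, 4}  B4 = {1, 3, 4, 6}
Tree: B1–B2, B2–B3, B3–B4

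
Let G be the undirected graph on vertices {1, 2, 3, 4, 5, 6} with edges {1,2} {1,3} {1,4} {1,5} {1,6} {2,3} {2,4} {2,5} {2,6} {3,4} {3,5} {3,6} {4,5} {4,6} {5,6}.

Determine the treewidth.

A width-5 tree decomposition is:
Bags: B1 = {1, 2, 3, 4, 5, 6}
Tree: (single bag)
With just one bag of size 6, the width is 6 − 1 = 5, so tw(G) ≤ 5. For the lower bound, the 6 vertices {1, 2, 3, 4, 5, 6} are pairwise adjacent, and any tree decomposition puts a clique entirely inside one bag — forcing width ≥ 5. Combining the bounds, tw(G) = 5.

5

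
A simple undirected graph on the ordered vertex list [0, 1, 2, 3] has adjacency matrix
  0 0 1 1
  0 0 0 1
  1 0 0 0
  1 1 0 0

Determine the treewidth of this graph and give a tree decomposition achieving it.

Each bag holds 2 vertices, so the decomposition has width 1, which upper-bounds the treewidth. G has an edge, so its treewidth is at least 1. Hence tw(G) = 1 exactly.

Treewidth 1.
Bags: B1 = {0, 2}  B2 = {0, 3}  B3 = {1, 3}
Tree: B1–B2, B2–B3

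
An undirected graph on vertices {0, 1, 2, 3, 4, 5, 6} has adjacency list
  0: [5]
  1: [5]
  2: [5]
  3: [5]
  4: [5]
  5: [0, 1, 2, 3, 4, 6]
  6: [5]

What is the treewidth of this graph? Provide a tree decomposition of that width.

Treewidth 1.
One such decomposition:
Bags: B1 = {3, 5}  B2 = {1, 5}  B3 = {5, 6}  B4 = {0, 5}  B5 = {2, 5}  B6 = {4, 5}
Tree: B1–B2, B2–B3, B1–B4, B2–B5, B1–B6

Every bag has size at most 2, so the width is 2 − 1 = 1 and tw(G) ≤ 1. G has an edge, so its treewidth is at least 1. Therefore the treewidth is 1.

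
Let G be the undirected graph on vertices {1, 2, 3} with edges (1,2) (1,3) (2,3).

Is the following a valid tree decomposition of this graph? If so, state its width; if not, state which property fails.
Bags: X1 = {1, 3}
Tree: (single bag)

A tree decomposition must satisfy three properties: every vertex lies in some bag; for every edge, both endpoints lie together in some bag; and for every vertex, the bags containing it form a connected subtree. Here vertex 2 appears in no bag, so the decomposition is invalid.

No — vertex 2 appears in no bag.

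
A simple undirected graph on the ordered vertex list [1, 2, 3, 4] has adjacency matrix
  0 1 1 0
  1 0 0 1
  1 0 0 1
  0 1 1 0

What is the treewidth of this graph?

2

A width-2 tree decomposition is:
Bags: B1 = {1, 3, 4}  B2 = {1, 2, 4}
Tree: B1–B2
Every bag has size at most 3, so the width is 3 − 1 = 2 and tw(G) ≤ 2. The edges 4–3–1–2–4 form a cycle, so G is not a tree and its treewidth is at least 2. Combining the bounds, tw(G) = 2.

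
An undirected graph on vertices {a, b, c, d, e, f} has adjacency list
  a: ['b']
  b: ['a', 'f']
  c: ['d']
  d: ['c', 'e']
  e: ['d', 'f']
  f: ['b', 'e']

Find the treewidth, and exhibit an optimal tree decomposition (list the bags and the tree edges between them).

Each bag holds 2 vertices, so the decomposition has width 1, which upper-bounds the treewidth. Any graph with an edge has treewidth ≥ 1, and G has the edge a–b. The upper and lower bounds meet at 1, so that is the treewidth.

Treewidth 1.
Bags: B1 = {a, b}  B2 = {b, f}  B3 = {e, f}  B4 = {d, e}  B5 = {c, d}
Tree: B1–B2, B2–B3, B3–B4, B4–B5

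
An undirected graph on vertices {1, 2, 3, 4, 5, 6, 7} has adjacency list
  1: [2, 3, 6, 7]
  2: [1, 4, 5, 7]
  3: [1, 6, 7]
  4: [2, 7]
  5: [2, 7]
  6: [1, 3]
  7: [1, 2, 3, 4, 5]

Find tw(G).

2

A width-2 tree decomposition is:
Bags: B1 = {1, 3, 7}  B2 = {1, 2, 7}  B3 = {2, 5, 7}  B4 = {2, 4, 7}  B5 = {1, 3, 6}
Tree: B1–B2, B2–B3, B2–B4, B1–B5
Every bag has size at most 3, so the width is 3 − 1 = 2 and tw(G) ≤ 2. For the lower bound, the 3 vertices {1, 3, 6} are pairwise adjacent, and any tree decomposition puts a clique entirely inside one bag — forcing width ≥ 2. Combining the bounds, tw(G) = 2.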